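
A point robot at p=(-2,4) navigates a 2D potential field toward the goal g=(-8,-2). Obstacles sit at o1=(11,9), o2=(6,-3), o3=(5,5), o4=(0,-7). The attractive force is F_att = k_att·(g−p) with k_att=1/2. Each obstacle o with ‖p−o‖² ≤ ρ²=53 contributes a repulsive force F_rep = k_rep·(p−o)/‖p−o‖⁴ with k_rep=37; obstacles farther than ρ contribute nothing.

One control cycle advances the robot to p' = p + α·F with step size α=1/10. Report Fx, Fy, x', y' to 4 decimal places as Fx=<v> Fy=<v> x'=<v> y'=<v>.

Fx=-3.1036 Fy=-3.0148 x'=-2.3104 y'=3.6985

F_att = 1/2·(g−p) = 1/2·(-6,-6) = (-3.0000,-3.0000)
o1: d²=194 > ρ²=53 → inactive
o2: d²=113 > ρ²=53 → inactive
o3: d²=50 ≤ ρ²=53; F_rep = 37·(-7,-1)/50² = (-0.1036,-0.0148)
o4: d²=125 > ρ²=53 → inactive
F = F_att + ΣF_rep = (-3.1036,-3.0148)
p' = p + 1/10·F = (-2.3104,3.6985)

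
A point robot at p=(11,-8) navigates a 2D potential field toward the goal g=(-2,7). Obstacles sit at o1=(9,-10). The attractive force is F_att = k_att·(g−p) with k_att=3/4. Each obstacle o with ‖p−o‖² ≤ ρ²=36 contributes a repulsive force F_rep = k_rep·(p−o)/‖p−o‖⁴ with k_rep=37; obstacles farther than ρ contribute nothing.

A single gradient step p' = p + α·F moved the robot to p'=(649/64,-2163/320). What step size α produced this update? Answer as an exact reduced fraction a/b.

α = 1/10

F_att = 3/4·(g−p) = 3/4·(-13,15) = (-9.7500,11.2500)
o1: d²=8 ≤ ρ²=36; F_rep = 37·(2,2)/8² = (1.1562,1.1562)
F = F_att + ΣF_rep = (-8.5938,12.4062)
Δp = p'−p = (-0.8594,1.2406); α = Δx/Fx = (-55/64) / (-275/32) = 1/10
check: Δy/Fy = (397/320) / (397/32) = 1/10 ✓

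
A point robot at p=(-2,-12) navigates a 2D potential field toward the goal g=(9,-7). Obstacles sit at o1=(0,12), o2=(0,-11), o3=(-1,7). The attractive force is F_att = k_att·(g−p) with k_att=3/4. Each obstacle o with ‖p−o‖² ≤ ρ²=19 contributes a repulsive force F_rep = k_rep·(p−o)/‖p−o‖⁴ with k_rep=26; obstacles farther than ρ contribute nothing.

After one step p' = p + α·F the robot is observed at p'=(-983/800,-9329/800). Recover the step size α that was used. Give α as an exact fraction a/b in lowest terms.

F_att = 3/4·(g−p) = 3/4·(11,5) = (8.2500,3.7500)
o1: d²=580 > ρ²=19 → inactive
o2: d²=5 ≤ ρ²=19; F_rep = 26·(-2,-1)/5² = (-2.0800,-1.0400)
o3: d²=362 > ρ²=19 → inactive
F = F_att + ΣF_rep = (6.1700,2.7100)
Δp = p'−p = (0.7712,0.3387); α = Δx/Fx = (617/800) / (617/100) = 1/8
check: Δy/Fy = (271/800) / (271/100) = 1/8 ✓

α = 1/8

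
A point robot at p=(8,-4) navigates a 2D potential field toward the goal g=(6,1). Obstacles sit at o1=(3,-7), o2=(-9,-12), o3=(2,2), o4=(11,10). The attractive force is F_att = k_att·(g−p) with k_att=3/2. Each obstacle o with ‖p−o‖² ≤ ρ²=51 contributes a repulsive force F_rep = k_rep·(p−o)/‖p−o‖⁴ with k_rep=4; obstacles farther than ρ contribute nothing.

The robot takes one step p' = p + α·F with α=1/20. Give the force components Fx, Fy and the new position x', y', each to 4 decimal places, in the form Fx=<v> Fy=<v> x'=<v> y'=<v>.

Fx=-2.9827 Fy=7.5104 x'=7.8509 y'=-3.6245

F_att = 3/2·(g−p) = 3/2·(-2,5) = (-3.0000,7.5000)
o1: d²=34 ≤ ρ²=51; F_rep = 4·(5,3)/34² = (0.0173,0.0104)
o2: d²=353 > ρ²=51 → inactive
o3: d²=72 > ρ²=51 → inactive
o4: d²=205 > ρ²=51 → inactive
F = F_att + ΣF_rep = (-2.9827,7.5104)
p' = p + 1/20·F = (7.8509,-3.6245)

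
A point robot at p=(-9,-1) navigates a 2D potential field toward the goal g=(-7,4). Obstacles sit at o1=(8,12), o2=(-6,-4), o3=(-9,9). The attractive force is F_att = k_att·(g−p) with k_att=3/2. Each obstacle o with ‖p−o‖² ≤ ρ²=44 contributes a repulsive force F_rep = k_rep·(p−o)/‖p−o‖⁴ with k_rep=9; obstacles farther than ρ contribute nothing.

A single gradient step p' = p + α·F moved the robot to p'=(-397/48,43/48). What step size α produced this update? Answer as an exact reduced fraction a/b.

α = 1/4

F_att = 3/2·(g−p) = 3/2·(2,5) = (3.0000,7.5000)
o1: d²=458 > ρ²=44 → inactive
o2: d²=18 ≤ ρ²=44; F_rep = 9·(-3,3)/18² = (-0.0833,0.0833)
o3: d²=100 > ρ²=44 → inactive
F = F_att + ΣF_rep = (2.9167,7.5833)
Δp = p'−p = (0.7292,1.8958); α = Δx/Fx = (35/48) / (35/12) = 1/4
check: Δy/Fy = (91/48) / (91/12) = 1/4 ✓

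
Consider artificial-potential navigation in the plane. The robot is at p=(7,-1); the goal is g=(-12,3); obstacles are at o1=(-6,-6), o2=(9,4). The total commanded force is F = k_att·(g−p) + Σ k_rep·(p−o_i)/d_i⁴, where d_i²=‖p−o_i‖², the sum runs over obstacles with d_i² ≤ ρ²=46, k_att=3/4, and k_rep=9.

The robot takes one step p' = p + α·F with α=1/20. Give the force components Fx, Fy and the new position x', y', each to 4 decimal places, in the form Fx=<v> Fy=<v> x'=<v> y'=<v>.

F_att = 3/4·(g−p) = 3/4·(-19,4) = (-14.2500,3.0000)
o1: d²=194 > ρ²=46 → inactive
o2: d²=29 ≤ ρ²=46; F_rep = 9·(-2,-5)/29² = (-0.0214,-0.0535)
F = F_att + ΣF_rep = (-14.2714,2.9465)
p' = p + 1/20·F = (6.2864,-0.8527)

Fx=-14.2714 Fy=2.9465 x'=6.2864 y'=-0.8527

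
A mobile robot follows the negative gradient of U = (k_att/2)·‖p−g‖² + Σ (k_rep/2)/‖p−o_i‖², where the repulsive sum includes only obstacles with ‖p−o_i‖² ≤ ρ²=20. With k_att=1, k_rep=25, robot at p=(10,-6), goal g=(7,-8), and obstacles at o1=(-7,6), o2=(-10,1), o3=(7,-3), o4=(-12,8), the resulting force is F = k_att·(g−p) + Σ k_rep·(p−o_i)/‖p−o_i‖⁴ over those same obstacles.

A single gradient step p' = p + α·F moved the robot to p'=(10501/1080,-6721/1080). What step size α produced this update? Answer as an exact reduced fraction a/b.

α = 1/10

F_att = 1·(g−p) = 1·(-3,-2) = (-3.0000,-2.0000)
o1: d²=433 > ρ²=20 → inactive
o2: d²=449 > ρ²=20 → inactive
o3: d²=18 ≤ ρ²=20; F_rep = 25·(3,-3)/18² = (0.2315,-0.2315)
o4: d²=680 > ρ²=20 → inactive
F = F_att + ΣF_rep = (-2.7685,-2.2315)
Δp = p'−p = (-0.2769,-0.2231); α = Δx/Fx = (-299/1080) / (-299/108) = 1/10
check: Δy/Fy = (-241/1080) / (-241/108) = 1/10 ✓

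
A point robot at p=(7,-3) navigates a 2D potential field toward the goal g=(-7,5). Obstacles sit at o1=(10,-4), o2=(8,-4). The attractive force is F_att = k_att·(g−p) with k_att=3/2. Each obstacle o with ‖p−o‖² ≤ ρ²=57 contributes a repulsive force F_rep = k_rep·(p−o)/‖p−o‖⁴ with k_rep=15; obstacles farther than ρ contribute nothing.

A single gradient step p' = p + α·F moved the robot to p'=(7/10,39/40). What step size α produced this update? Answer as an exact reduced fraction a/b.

α = 1/4

F_att = 3/2·(g−p) = 3/2·(-14,8) = (-21.0000,12.0000)
o1: d²=10 ≤ ρ²=57; F_rep = 15·(-3,1)/10² = (-0.4500,0.1500)
o2: d²=2 ≤ ρ²=57; F_rep = 15·(-1,1)/2² = (-3.7500,3.7500)
F = F_att + ΣF_rep = (-25.2000,15.9000)
Δp = p'−p = (-6.3000,3.9750); α = Δx/Fx = (-63/10) / (-126/5) = 1/4
check: Δy/Fy = (159/40) / (159/10) = 1/4 ✓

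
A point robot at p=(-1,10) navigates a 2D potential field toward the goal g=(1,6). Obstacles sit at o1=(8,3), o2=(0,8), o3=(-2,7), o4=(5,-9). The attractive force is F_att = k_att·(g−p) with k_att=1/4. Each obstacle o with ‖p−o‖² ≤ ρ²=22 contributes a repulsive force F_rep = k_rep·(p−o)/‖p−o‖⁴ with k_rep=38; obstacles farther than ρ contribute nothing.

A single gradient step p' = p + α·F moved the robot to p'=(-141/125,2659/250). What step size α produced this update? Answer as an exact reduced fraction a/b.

α = 1/5

F_att = 1/4·(g−p) = 1/4·(2,-4) = (0.5000,-1.0000)
o1: d²=130 > ρ²=22 → inactive
o2: d²=5 ≤ ρ²=22; F_rep = 38·(-1,2)/5² = (-1.5200,3.0400)
o3: d²=10 ≤ ρ²=22; F_rep = 38·(1,3)/10² = (0.3800,1.1400)
o4: d²=397 > ρ²=22 → inactive
F = F_att + ΣF_rep = (-0.6400,3.1800)
Δp = p'−p = (-0.1280,0.6360); α = Δx/Fx = (-16/125) / (-16/25) = 1/5
check: Δy/Fy = (159/250) / (159/50) = 1/5 ✓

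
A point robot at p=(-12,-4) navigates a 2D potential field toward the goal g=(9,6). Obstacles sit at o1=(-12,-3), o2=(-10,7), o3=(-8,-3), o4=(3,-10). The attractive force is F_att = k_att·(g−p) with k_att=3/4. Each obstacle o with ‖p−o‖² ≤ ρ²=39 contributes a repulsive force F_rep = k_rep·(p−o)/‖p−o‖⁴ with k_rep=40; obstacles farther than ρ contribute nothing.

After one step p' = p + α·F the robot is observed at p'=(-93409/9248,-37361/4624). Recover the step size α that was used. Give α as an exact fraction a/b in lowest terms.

α = 1/8

F_att = 3/4·(g−p) = 3/4·(21,10) = (15.7500,7.5000)
o1: d²=1 ≤ ρ²=39; F_rep = 40·(0,-1)/1² = (0.0000,-40.0000)
o2: d²=125 > ρ²=39 → inactive
o3: d²=17 ≤ ρ²=39; F_rep = 40·(-4,-1)/17² = (-0.5536,-0.1384)
o4: d²=261 > ρ²=39 → inactive
F = F_att + ΣF_rep = (15.1964,-32.6384)
Δp = p'−p = (1.8995,-4.0798); α = Δx/Fx = (17567/9248) / (17567/1156) = 1/8
check: Δy/Fy = (-18865/4624) / (-18865/578) = 1/8 ✓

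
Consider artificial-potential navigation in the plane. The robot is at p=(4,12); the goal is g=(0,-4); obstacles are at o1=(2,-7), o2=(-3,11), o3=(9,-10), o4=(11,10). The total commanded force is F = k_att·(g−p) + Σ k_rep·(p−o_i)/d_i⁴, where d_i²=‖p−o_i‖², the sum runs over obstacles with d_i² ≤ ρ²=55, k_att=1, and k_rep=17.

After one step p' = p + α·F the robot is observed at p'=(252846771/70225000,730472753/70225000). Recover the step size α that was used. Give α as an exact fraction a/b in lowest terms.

α = 1/10

F_att = 1·(g−p) = 1·(-4,-16) = (-4.0000,-16.0000)
o1: d²=365 > ρ²=55 → inactive
o2: d²=50 ≤ ρ²=55; F_rep = 17·(7,1)/50² = (0.0476,0.0068)
o3: d²=509 > ρ²=55 → inactive
o4: d²=53 ≤ ρ²=55; F_rep = 17·(-7,2)/53² = (-0.0424,0.0121)
F = F_att + ΣF_rep = (-3.9948,-15.9811)
Δp = p'−p = (-0.3995,-1.5981); α = Δx/Fx = (-28053229/70225000) / (-28053229/7022500) = 1/10
check: Δy/Fy = (-112227247/70225000) / (-112227247/7022500) = 1/10 ✓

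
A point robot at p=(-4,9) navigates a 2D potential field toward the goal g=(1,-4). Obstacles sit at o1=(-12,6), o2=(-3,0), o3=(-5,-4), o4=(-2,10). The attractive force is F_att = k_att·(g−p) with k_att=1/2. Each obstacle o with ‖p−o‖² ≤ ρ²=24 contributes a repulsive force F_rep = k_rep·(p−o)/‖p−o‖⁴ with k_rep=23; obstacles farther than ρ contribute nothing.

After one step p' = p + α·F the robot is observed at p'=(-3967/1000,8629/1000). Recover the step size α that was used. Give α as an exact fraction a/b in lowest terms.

α = 1/20

F_att = 1/2·(g−p) = 1/2·(5,-13) = (2.5000,-6.5000)
o1: d²=73 > ρ²=24 → inactive
o2: d²=82 > ρ²=24 → inactive
o3: d²=170 > ρ²=24 → inactive
o4: d²=5 ≤ ρ²=24; F_rep = 23·(-2,-1)/5² = (-1.8400,-0.9200)
F = F_att + ΣF_rep = (0.6600,-7.4200)
Δp = p'−p = (0.0330,-0.3710); α = Δx/Fx = (33/1000) / (33/50) = 1/20
check: Δy/Fy = (-371/1000) / (-371/50) = 1/20 ✓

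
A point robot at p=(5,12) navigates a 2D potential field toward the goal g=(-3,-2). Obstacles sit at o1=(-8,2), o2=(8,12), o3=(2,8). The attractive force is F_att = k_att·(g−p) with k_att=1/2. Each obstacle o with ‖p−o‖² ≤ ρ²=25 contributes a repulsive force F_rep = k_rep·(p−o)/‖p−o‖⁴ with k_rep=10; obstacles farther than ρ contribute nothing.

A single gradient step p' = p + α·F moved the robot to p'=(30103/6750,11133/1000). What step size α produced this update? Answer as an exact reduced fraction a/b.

F_att = 1/2·(g−p) = 1/2·(-8,-14) = (-4.0000,-7.0000)
o1: d²=269 > ρ²=25 → inactive
o2: d²=9 ≤ ρ²=25; F_rep = 10·(-3,0)/9² = (-0.3704,0.0000)
o3: d²=25 ≤ ρ²=25; F_rep = 10·(3,4)/25² = (0.0480,0.0640)
F = F_att + ΣF_rep = (-4.3224,-6.9360)
Δp = p'−p = (-0.5403,-0.8670); α = Δx/Fx = (-3647/6750) / (-14588/3375) = 1/8
check: Δy/Fy = (-867/1000) / (-867/125) = 1/8 ✓

α = 1/8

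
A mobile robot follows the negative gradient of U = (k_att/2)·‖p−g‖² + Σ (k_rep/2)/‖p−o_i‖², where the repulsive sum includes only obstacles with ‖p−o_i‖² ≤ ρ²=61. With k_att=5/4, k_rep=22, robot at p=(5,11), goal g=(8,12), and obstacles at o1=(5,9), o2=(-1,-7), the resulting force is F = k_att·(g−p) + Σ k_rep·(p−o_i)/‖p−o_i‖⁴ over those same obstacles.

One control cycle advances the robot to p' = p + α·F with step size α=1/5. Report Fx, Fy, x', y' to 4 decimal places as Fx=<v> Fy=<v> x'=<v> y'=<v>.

Fx=3.7500 Fy=4.0000 x'=5.7500 y'=11.8000

F_att = 5/4·(g−p) = 5/4·(3,1) = (3.7500,1.2500)
o1: d²=4 ≤ ρ²=61; F_rep = 22·(0,2)/4² = (0.0000,2.7500)
o2: d²=360 > ρ²=61 → inactive
F = F_att + ΣF_rep = (3.7500,4.0000)
p' = p + 1/5·F = (5.7500,11.8000)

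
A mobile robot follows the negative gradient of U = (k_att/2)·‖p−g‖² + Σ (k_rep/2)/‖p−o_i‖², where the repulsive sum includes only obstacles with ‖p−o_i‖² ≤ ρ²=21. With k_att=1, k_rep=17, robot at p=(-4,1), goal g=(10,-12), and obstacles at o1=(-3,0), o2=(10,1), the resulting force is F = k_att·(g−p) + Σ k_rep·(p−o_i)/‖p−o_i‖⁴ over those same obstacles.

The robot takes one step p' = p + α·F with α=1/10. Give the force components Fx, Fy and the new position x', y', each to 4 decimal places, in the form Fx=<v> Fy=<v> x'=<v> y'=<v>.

Fx=9.7500 Fy=-8.7500 x'=-3.0250 y'=0.1250

F_att = 1·(g−p) = 1·(14,-13) = (14.0000,-13.0000)
o1: d²=2 ≤ ρ²=21; F_rep = 17·(-1,1)/2² = (-4.2500,4.2500)
o2: d²=196 > ρ²=21 → inactive
F = F_att + ΣF_rep = (9.7500,-8.7500)
p' = p + 1/10·F = (-3.0250,0.1250)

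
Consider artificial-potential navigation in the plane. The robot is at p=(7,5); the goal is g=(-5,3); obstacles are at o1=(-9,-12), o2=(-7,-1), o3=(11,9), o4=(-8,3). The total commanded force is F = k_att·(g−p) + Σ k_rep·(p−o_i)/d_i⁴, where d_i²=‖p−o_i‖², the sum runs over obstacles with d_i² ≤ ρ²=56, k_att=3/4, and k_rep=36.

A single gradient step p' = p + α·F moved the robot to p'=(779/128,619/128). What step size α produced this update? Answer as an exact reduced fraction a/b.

α = 1/10

F_att = 3/4·(g−p) = 3/4·(-12,-2) = (-9.0000,-1.5000)
o1: d²=545 > ρ²=56 → inactive
o2: d²=232 > ρ²=56 → inactive
o3: d²=32 ≤ ρ²=56; F_rep = 36·(-4,-4)/32² = (-0.1406,-0.1406)
o4: d²=229 > ρ²=56 → inactive
F = F_att + ΣF_rep = (-9.1406,-1.6406)
Δp = p'−p = (-0.9141,-0.1641); α = Δx/Fx = (-117/128) / (-585/64) = 1/10
check: Δy/Fy = (-21/128) / (-105/64) = 1/10 ✓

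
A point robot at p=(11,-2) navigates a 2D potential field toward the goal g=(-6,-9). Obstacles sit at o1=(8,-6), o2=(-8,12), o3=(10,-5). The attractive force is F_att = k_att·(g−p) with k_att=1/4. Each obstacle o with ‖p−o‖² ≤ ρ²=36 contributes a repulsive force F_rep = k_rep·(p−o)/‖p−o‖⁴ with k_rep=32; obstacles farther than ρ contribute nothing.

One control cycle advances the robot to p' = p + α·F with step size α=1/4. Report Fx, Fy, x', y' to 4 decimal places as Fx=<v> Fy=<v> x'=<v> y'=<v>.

Fx=-3.7764 Fy=-0.5852 x'=10.0559 y'=-2.1463

F_att = 1/4·(g−p) = 1/4·(-17,-7) = (-4.2500,-1.7500)
o1: d²=25 ≤ ρ²=36; F_rep = 32·(3,4)/25² = (0.1536,0.2048)
o2: d²=557 > ρ²=36 → inactive
o3: d²=10 ≤ ρ²=36; F_rep = 32·(1,3)/10² = (0.3200,0.9600)
F = F_att + ΣF_rep = (-3.7764,-0.5852)
p' = p + 1/4·F = (10.0559,-2.1463)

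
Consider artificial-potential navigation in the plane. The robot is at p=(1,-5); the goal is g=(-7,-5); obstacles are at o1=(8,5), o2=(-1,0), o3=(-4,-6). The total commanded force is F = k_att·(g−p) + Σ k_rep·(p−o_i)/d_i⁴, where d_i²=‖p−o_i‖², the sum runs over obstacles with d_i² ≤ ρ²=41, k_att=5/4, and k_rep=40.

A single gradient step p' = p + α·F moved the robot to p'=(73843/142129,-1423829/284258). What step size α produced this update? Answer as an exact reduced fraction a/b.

α = 1/20

F_att = 5/4·(g−p) = 5/4·(-8,0) = (-10.0000,0.0000)
o1: d²=149 > ρ²=41 → inactive
o2: d²=29 ≤ ρ²=41; F_rep = 40·(2,-5)/29² = (0.0951,-0.2378)
o3: d²=26 ≤ ρ²=41; F_rep = 40·(5,1)/26² = (0.2959,0.0592)
F = F_att + ΣF_rep = (-9.6090,-0.1786)
Δp = p'−p = (-0.4805,-0.0089); α = Δx/Fx = (-68286/142129) / (-1365720/142129) = 1/20
check: Δy/Fy = (-2539/284258) / (-25390/142129) = 1/20 ✓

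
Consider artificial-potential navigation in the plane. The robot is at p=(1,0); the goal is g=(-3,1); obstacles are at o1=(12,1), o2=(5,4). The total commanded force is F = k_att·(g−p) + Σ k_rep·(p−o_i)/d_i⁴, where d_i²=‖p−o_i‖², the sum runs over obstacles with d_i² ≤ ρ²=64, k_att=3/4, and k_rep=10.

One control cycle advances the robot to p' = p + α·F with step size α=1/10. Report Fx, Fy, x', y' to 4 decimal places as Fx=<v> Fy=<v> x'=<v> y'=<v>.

Fx=-3.0391 Fy=0.7109 x'=0.6961 y'=0.0711

F_att = 3/4·(g−p) = 3/4·(-4,1) = (-3.0000,0.7500)
o1: d²=122 > ρ²=64 → inactive
o2: d²=32 ≤ ρ²=64; F_rep = 10·(-4,-4)/32² = (-0.0391,-0.0391)
F = F_att + ΣF_rep = (-3.0391,0.7109)
p' = p + 1/10·F = (0.6961,0.0711)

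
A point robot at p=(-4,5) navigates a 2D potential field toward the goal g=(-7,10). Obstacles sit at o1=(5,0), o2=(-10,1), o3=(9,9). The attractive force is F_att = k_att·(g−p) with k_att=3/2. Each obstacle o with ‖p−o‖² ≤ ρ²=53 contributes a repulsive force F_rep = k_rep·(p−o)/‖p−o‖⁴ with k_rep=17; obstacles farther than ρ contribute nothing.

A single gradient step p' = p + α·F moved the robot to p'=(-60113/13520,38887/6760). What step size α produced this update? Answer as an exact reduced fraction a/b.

α = 1/10

F_att = 3/2·(g−p) = 3/2·(-3,5) = (-4.5000,7.5000)
o1: d²=106 > ρ²=53 → inactive
o2: d²=52 ≤ ρ²=53; F_rep = 17·(6,4)/52² = (0.0377,0.0251)
o3: d²=185 > ρ²=53 → inactive
F = F_att + ΣF_rep = (-4.4623,7.5251)
Δp = p'−p = (-0.4462,0.7525); α = Δx/Fx = (-6033/13520) / (-6033/1352) = 1/10
check: Δy/Fy = (5087/6760) / (5087/676) = 1/10 ✓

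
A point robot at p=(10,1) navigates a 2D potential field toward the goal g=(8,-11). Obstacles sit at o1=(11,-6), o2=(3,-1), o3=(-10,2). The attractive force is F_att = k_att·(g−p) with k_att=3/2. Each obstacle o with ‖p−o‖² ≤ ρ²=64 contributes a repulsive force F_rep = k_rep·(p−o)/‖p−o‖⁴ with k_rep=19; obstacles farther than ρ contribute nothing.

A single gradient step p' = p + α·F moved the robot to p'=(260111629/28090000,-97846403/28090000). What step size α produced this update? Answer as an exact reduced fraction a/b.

α = 1/4

F_att = 3/2·(g−p) = 3/2·(-2,-12) = (-3.0000,-18.0000)
o1: d²=50 ≤ ρ²=64; F_rep = 19·(-1,7)/50² = (-0.0076,0.0532)
o2: d²=53 ≤ ρ²=64; F_rep = 19·(7,2)/53² = (0.0473,0.0135)
o3: d²=401 > ρ²=64 → inactive
F = F_att + ΣF_rep = (-2.9603,-17.9333)
Δp = p'−p = (-0.7401,-4.4833); α = Δx/Fx = (-20788371/28090000) / (-20788371/7022500) = 1/4
check: Δy/Fy = (-125936403/28090000) / (-125936403/7022500) = 1/4 ✓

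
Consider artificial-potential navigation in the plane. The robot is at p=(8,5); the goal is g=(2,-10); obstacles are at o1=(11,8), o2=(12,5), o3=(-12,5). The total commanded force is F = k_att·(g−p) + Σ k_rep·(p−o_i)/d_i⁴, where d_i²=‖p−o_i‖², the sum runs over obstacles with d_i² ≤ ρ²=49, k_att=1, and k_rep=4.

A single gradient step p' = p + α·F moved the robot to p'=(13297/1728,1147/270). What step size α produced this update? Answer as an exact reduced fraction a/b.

F_att = 1·(g−p) = 1·(-6,-15) = (-6.0000,-15.0000)
o1: d²=18 ≤ ρ²=49; F_rep = 4·(-3,-3)/18² = (-0.0370,-0.0370)
o2: d²=16 ≤ ρ²=49; F_rep = 4·(-4,0)/16² = (-0.0625,0.0000)
o3: d²=400 > ρ²=49 → inactive
F = F_att + ΣF_rep = (-6.0995,-15.0370)
Δp = p'−p = (-0.3050,-0.7519); α = Δx/Fx = (-527/1728) / (-2635/432) = 1/20
check: Δy/Fy = (-203/270) / (-406/27) = 1/20 ✓

α = 1/20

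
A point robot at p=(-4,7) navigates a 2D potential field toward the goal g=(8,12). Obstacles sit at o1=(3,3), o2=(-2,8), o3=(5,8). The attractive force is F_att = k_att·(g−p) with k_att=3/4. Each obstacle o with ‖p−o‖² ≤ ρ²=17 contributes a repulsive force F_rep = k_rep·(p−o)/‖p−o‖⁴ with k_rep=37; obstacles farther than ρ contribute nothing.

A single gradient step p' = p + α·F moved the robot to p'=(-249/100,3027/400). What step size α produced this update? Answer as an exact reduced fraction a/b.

α = 1/4

F_att = 3/4·(g−p) = 3/4·(12,5) = (9.0000,3.7500)
o1: d²=65 > ρ²=17 → inactive
o2: d²=5 ≤ ρ²=17; F_rep = 37·(-2,-1)/5² = (-2.9600,-1.4800)
o3: d²=82 > ρ²=17 → inactive
F = F_att + ΣF_rep = (6.0400,2.2700)
Δp = p'−p = (1.5100,0.5675); α = Δx/Fx = (151/100) / (151/25) = 1/4
check: Δy/Fy = (227/400) / (227/100) = 1/4 ✓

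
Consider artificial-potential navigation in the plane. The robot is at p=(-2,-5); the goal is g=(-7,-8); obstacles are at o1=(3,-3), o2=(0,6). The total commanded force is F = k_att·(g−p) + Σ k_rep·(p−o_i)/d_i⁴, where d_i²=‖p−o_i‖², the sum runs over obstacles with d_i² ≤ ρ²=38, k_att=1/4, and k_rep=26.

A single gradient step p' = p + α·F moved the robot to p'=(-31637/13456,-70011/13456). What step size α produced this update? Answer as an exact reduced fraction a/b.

α = 1/4

F_att = 1/4·(g−p) = 1/4·(-5,-3) = (-1.2500,-0.7500)
o1: d²=29 ≤ ρ²=38; F_rep = 26·(-5,-2)/29² = (-0.1546,-0.0618)
o2: d²=125 > ρ²=38 → inactive
F = F_att + ΣF_rep = (-1.4046,-0.8118)
Δp = p'−p = (-0.3511,-0.2030); α = Δx/Fx = (-4725/13456) / (-4725/3364) = 1/4
check: Δy/Fy = (-2731/13456) / (-2731/3364) = 1/4 ✓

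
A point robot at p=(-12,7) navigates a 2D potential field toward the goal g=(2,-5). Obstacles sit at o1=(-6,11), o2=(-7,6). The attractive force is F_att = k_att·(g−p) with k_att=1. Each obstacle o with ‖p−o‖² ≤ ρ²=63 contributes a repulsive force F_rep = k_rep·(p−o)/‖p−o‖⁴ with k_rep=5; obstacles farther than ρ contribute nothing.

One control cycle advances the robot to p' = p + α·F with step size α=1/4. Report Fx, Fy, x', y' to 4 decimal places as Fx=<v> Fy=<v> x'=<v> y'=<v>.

Fx=13.9519 Fy=-12.0000 x'=-8.5120 y'=4.0000

F_att = 1·(g−p) = 1·(14,-12) = (14.0000,-12.0000)
o1: d²=52 ≤ ρ²=63; F_rep = 5·(-6,-4)/52² = (-0.0111,-0.0074)
o2: d²=26 ≤ ρ²=63; F_rep = 5·(-5,1)/26² = (-0.0370,0.0074)
F = F_att + ΣF_rep = (13.9519,-12.0000)
p' = p + 1/4·F = (-8.5120,4.0000)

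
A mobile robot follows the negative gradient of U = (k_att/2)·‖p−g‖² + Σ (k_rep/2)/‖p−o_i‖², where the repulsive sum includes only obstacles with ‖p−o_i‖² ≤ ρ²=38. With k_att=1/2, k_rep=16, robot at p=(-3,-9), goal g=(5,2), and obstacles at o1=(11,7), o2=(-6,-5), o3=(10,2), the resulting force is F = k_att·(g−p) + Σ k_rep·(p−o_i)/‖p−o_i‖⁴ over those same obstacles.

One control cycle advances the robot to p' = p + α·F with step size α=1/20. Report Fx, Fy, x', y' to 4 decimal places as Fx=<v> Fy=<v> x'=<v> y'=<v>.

F_att = 1/2·(g−p) = 1/2·(8,11) = (4.0000,5.5000)
o1: d²=452 > ρ²=38 → inactive
o2: d²=25 ≤ ρ²=38; F_rep = 16·(3,-4)/25² = (0.0768,-0.1024)
o3: d²=290 > ρ²=38 → inactive
F = F_att + ΣF_rep = (4.0768,5.3976)
p' = p + 1/20·F = (-2.7962,-8.7301)

Fx=4.0768 Fy=5.3976 x'=-2.7962 y'=-8.7301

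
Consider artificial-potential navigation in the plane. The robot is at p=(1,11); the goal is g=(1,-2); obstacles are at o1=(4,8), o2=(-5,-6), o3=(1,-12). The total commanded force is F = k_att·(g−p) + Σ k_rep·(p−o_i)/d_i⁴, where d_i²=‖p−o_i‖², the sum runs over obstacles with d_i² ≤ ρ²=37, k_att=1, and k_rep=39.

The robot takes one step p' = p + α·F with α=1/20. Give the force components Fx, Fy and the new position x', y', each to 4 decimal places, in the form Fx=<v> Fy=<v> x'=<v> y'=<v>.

F_att = 1·(g−p) = 1·(0,-13) = (0.0000,-13.0000)
o1: d²=18 ≤ ρ²=37; F_rep = 39·(-3,3)/18² = (-0.3611,0.3611)
o2: d²=325 > ρ²=37 → inactive
o3: d²=529 > ρ²=37 → inactive
F = F_att + ΣF_rep = (-0.3611,-12.6389)
p' = p + 1/20·F = (0.9819,10.3681)

Fx=-0.3611 Fy=-12.6389 x'=0.9819 y'=10.3681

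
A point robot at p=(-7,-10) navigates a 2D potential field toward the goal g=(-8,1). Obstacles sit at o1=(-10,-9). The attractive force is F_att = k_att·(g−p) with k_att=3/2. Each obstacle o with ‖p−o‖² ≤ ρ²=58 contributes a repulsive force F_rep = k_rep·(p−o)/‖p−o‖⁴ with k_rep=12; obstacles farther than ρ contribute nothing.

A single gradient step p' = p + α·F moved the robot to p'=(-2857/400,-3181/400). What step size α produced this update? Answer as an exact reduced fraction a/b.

α = 1/8

F_att = 3/2·(g−p) = 3/2·(-1,11) = (-1.5000,16.5000)
o1: d²=10 ≤ ρ²=58; F_rep = 12·(3,-1)/10² = (0.3600,-0.1200)
F = F_att + ΣF_rep = (-1.1400,16.3800)
Δp = p'−p = (-0.1425,2.0475); α = Δx/Fx = (-57/400) / (-57/50) = 1/8
check: Δy/Fy = (819/400) / (819/50) = 1/8 ✓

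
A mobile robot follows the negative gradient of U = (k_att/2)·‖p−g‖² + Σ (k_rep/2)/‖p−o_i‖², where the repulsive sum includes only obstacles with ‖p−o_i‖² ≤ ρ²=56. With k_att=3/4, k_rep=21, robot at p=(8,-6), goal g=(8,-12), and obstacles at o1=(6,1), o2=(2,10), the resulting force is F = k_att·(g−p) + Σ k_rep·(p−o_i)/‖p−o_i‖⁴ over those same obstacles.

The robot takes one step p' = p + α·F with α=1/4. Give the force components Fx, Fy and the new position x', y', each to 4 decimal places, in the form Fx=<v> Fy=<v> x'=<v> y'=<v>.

Fx=0.0150 Fy=-4.5523 x'=8.0037 y'=-7.1381

F_att = 3/4·(g−p) = 3/4·(0,-6) = (0.0000,-4.5000)
o1: d²=53 ≤ ρ²=56; F_rep = 21·(2,-7)/53² = (0.0150,-0.0523)
o2: d²=292 > ρ²=56 → inactive
F = F_att + ΣF_rep = (0.0150,-4.5523)
p' = p + 1/4·F = (8.0037,-7.1381)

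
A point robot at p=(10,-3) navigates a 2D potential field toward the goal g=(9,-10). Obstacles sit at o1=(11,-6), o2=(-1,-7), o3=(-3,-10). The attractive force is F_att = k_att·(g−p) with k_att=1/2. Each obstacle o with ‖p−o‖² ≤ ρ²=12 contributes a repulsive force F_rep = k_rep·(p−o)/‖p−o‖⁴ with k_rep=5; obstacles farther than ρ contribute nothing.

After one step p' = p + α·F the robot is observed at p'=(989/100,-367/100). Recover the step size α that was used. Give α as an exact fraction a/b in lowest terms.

F_att = 1/2·(g−p) = 1/2·(-1,-7) = (-0.5000,-3.5000)
o1: d²=10 ≤ ρ²=12; F_rep = 5·(-1,3)/10² = (-0.0500,0.1500)
o2: d²=137 > ρ²=12 → inactive
o3: d²=218 > ρ²=12 → inactive
F = F_att + ΣF_rep = (-0.5500,-3.3500)
Δp = p'−p = (-0.1100,-0.6700); α = Δx/Fx = (-11/100) / (-11/20) = 1/5
check: Δy/Fy = (-67/100) / (-67/20) = 1/5 ✓

α = 1/5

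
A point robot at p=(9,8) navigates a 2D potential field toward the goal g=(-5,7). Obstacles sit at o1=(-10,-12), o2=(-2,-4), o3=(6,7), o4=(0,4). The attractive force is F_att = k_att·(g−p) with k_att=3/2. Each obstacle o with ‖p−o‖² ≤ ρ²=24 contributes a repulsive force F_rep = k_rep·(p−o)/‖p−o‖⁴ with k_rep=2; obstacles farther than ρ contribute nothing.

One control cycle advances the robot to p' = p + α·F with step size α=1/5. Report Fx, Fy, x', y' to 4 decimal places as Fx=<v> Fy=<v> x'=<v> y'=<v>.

Fx=-20.9400 Fy=-1.4800 x'=4.8120 y'=7.7040

F_att = 3/2·(g−p) = 3/2·(-14,-1) = (-21.0000,-1.5000)
o1: d²=761 > ρ²=24 → inactive
o2: d²=265 > ρ²=24 → inactive
o3: d²=10 ≤ ρ²=24; F_rep = 2·(3,1)/10² = (0.0600,0.0200)
o4: d²=97 > ρ²=24 → inactive
F = F_att + ΣF_rep = (-20.9400,-1.4800)
p' = p + 1/5·F = (4.8120,7.7040)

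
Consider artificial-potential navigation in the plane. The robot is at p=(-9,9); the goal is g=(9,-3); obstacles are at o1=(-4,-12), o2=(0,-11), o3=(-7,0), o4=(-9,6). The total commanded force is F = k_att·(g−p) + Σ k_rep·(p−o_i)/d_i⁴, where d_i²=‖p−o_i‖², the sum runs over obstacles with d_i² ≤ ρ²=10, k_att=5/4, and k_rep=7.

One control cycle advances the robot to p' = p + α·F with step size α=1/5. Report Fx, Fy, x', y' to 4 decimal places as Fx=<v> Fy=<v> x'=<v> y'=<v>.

F_att = 5/4·(g−p) = 5/4·(18,-12) = (22.5000,-15.0000)
o1: d²=466 > ρ²=10 → inactive
o2: d²=481 > ρ²=10 → inactive
o3: d²=85 > ρ²=10 → inactive
o4: d²=9 ≤ ρ²=10; F_rep = 7·(0,3)/9² = (0.0000,0.2593)
F = F_att + ΣF_rep = (22.5000,-14.7407)
p' = p + 1/5·F = (-4.5000,6.0519)

Fx=22.5000 Fy=-14.7407 x'=-4.5000 y'=6.0519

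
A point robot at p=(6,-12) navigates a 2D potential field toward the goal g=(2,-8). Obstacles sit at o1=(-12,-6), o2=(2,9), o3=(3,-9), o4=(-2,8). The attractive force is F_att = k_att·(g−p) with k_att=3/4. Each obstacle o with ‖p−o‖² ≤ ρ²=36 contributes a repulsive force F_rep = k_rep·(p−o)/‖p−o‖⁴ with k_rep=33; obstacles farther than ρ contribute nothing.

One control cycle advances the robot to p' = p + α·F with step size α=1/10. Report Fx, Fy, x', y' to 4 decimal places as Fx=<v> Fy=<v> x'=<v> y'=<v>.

Fx=-2.6944 Fy=2.6944 x'=5.7306 y'=-11.7306

F_att = 3/4·(g−p) = 3/4·(-4,4) = (-3.0000,3.0000)
o1: d²=360 > ρ²=36 → inactive
o2: d²=457 > ρ²=36 → inactive
o3: d²=18 ≤ ρ²=36; F_rep = 33·(3,-3)/18² = (0.3056,-0.3056)
o4: d²=464 > ρ²=36 → inactive
F = F_att + ΣF_rep = (-2.6944,2.6944)
p' = p + 1/10·F = (5.7306,-11.7306)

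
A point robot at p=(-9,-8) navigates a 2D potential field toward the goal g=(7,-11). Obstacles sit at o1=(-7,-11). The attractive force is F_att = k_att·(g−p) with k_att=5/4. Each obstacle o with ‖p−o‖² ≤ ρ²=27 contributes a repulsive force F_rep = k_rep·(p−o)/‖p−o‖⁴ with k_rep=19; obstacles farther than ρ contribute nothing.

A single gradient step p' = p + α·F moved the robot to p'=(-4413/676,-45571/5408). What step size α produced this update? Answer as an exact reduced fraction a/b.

F_att = 5/4·(g−p) = 5/4·(16,-3) = (20.0000,-3.7500)
o1: d²=13 ≤ ρ²=27; F_rep = 19·(-2,3)/13² = (-0.2249,0.3373)
F = F_att + ΣF_rep = (19.7751,-3.4127)
Δp = p'−p = (2.4719,-0.4266); α = Δx/Fx = (1671/676) / (3342/169) = 1/8
check: Δy/Fy = (-2307/5408) / (-2307/676) = 1/8 ✓

α = 1/8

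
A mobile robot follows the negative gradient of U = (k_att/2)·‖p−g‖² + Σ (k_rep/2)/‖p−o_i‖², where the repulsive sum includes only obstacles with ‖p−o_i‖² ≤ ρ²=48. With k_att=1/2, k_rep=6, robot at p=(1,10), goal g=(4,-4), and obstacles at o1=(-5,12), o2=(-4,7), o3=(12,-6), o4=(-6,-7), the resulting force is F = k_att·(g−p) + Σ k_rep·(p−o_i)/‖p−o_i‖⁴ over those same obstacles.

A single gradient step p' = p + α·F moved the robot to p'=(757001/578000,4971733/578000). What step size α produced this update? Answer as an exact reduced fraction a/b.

α = 1/5

F_att = 1/2·(g−p) = 1/2·(3,-14) = (1.5000,-7.0000)
o1: d²=40 ≤ ρ²=48; F_rep = 6·(6,-2)/40² = (0.0225,-0.0075)
o2: d²=34 ≤ ρ²=48; F_rep = 6·(5,3)/34² = (0.0260,0.0156)
o3: d²=377 > ρ²=48 → inactive
o4: d²=338 > ρ²=48 → inactive
F = F_att + ΣF_rep = (1.5485,-6.9919)
Δp = p'−p = (0.3097,-1.3984); α = Δx/Fx = (179001/578000) / (179001/115600) = 1/5
check: Δy/Fy = (-808267/578000) / (-808267/115600) = 1/5 ✓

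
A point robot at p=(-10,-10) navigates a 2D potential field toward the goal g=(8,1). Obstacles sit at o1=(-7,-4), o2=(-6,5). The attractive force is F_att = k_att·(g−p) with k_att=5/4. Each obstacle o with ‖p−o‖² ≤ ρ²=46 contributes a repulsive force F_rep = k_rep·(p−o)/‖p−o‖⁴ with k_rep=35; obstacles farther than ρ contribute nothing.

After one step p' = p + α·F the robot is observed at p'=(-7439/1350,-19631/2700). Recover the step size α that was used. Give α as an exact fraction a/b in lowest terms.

α = 1/5

F_att = 5/4·(g−p) = 5/4·(18,11) = (22.5000,13.7500)
o1: d²=45 ≤ ρ²=46; F_rep = 35·(-3,-6)/45² = (-0.0519,-0.1037)
o2: d²=241 > ρ²=46 → inactive
F = F_att + ΣF_rep = (22.4481,13.6463)
Δp = p'−p = (4.4896,2.7293); α = Δx/Fx = (6061/1350) / (6061/270) = 1/5
check: Δy/Fy = (7369/2700) / (7369/540) = 1/5 ✓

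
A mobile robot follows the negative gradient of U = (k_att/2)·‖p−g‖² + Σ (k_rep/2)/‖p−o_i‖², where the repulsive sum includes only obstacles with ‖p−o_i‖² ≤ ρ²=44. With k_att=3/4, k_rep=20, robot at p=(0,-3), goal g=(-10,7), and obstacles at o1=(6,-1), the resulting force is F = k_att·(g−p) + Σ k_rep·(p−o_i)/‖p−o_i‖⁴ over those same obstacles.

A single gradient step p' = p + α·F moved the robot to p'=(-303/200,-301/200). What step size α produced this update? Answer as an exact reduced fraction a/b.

F_att = 3/4·(g−p) = 3/4·(-10,10) = (-7.5000,7.5000)
o1: d²=40 ≤ ρ²=44; F_rep = 20·(-6,-2)/40² = (-0.0750,-0.0250)
F = F_att + ΣF_rep = (-7.5750,7.4750)
Δp = p'−p = (-1.5150,1.4950); α = Δx/Fx = (-303/200) / (-303/40) = 1/5
check: Δy/Fy = (299/200) / (299/40) = 1/5 ✓

α = 1/5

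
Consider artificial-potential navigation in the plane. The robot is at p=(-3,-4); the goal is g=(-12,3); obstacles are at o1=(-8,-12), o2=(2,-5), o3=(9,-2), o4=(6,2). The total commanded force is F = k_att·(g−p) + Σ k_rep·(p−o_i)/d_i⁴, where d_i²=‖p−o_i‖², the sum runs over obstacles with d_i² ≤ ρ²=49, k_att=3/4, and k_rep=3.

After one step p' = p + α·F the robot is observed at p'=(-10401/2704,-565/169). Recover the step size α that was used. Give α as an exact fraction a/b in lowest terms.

F_att = 3/4·(g−p) = 3/4·(-9,7) = (-6.7500,5.2500)
o1: d²=89 > ρ²=49 → inactive
o2: d²=26 ≤ ρ²=49; F_rep = 3·(-5,1)/26² = (-0.0222,0.0044)
o3: d²=148 > ρ²=49 → inactive
o4: d²=117 > ρ²=49 → inactive
F = F_att + ΣF_rep = (-6.7722,5.2544)
Δp = p'−p = (-0.8465,0.6568); α = Δx/Fx = (-2289/2704) / (-2289/338) = 1/8
check: Δy/Fy = (111/169) / (888/169) = 1/8 ✓

α = 1/8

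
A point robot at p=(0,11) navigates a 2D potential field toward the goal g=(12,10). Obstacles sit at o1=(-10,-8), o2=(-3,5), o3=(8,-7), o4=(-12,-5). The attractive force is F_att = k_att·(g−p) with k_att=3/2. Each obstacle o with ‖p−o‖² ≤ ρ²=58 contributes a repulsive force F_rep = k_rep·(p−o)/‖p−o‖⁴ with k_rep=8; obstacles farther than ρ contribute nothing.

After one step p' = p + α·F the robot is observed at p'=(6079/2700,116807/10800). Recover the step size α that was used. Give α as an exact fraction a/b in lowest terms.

α = 1/8

F_att = 3/2·(g−p) = 3/2·(12,-1) = (18.0000,-1.5000)
o1: d²=461 > ρ²=58 → inactive
o2: d²=45 ≤ ρ²=58; F_rep = 8·(3,6)/45² = (0.0119,0.0237)
o3: d²=388 > ρ²=58 → inactive
o4: d²=400 > ρ²=58 → inactive
F = F_att + ΣF_rep = (18.0119,-1.4763)
Δp = p'−p = (2.2515,-0.1845); α = Δx/Fx = (6079/2700) / (12158/675) = 1/8
check: Δy/Fy = (-1993/10800) / (-1993/1350) = 1/8 ✓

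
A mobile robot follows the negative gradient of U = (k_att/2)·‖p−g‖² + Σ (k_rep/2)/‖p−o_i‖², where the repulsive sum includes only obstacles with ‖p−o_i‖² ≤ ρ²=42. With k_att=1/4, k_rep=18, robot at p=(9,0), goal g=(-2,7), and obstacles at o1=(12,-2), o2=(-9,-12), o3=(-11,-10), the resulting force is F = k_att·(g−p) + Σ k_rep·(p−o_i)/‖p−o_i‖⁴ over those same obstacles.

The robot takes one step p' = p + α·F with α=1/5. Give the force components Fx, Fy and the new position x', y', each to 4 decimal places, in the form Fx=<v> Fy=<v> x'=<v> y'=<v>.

Fx=-3.0695 Fy=1.9630 x'=8.3861 y'=0.3926

F_att = 1/4·(g−p) = 1/4·(-11,7) = (-2.7500,1.7500)
o1: d²=13 ≤ ρ²=42; F_rep = 18·(-3,2)/13² = (-0.3195,0.2130)
o2: d²=468 > ρ²=42 → inactive
o3: d²=500 > ρ²=42 → inactive
F = F_att + ΣF_rep = (-3.0695,1.9630)
p' = p + 1/5·F = (8.3861,0.3926)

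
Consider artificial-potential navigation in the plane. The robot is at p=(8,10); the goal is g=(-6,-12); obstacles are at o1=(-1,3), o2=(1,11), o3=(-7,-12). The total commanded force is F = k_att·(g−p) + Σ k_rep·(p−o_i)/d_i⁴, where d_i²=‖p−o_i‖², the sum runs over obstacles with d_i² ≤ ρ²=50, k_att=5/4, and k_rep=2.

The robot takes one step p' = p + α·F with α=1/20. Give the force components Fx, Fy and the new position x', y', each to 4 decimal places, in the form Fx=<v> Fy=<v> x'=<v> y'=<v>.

F_att = 5/4·(g−p) = 5/4·(-14,-22) = (-17.5000,-27.5000)
o1: d²=130 > ρ²=50 → inactive
o2: d²=50 ≤ ρ²=50; F_rep = 2·(7,-1)/50² = (0.0056,-0.0008)
o3: d²=709 > ρ²=50 → inactive
F = F_att + ΣF_rep = (-17.4944,-27.5008)
p' = p + 1/20·F = (7.1253,8.6250)

Fx=-17.4944 Fy=-27.5008 x'=7.1253 y'=8.6250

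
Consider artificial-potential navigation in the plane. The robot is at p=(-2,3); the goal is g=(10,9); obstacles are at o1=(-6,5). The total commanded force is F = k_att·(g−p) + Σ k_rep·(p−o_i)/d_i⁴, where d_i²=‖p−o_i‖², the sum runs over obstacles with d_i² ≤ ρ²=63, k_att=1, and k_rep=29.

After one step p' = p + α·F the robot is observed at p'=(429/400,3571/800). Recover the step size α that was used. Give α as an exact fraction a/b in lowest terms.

F_att = 1·(g−p) = 1·(12,6) = (12.0000,6.0000)
o1: d²=20 ≤ ρ²=63; F_rep = 29·(4,-2)/20² = (0.2900,-0.1450)
F = F_att + ΣF_rep = (12.2900,5.8550)
Δp = p'−p = (3.0725,1.4638); α = Δx/Fx = (1229/400) / (1229/100) = 1/4
check: Δy/Fy = (1171/800) / (1171/200) = 1/4 ✓

α = 1/4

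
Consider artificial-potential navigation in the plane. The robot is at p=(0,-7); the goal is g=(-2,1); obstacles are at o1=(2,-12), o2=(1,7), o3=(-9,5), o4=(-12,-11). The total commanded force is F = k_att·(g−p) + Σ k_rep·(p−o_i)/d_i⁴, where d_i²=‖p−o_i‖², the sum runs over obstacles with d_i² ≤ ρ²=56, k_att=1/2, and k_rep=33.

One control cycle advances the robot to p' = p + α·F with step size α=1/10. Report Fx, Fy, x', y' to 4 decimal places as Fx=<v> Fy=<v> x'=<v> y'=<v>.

F_att = 1/2·(g−p) = 1/2·(-2,8) = (-1.0000,4.0000)
o1: d²=29 ≤ ρ²=56; F_rep = 33·(-2,5)/29² = (-0.0785,0.1962)
o2: d²=197 > ρ²=56 → inactive
o3: d²=225 > ρ²=56 → inactive
o4: d²=160 > ρ²=56 → inactive
F = F_att + ΣF_rep = (-1.0785,4.1962)
p' = p + 1/10·F = (-0.1078,-6.5804)

Fx=-1.0785 Fy=4.1962 x'=-0.1078 y'=-6.5804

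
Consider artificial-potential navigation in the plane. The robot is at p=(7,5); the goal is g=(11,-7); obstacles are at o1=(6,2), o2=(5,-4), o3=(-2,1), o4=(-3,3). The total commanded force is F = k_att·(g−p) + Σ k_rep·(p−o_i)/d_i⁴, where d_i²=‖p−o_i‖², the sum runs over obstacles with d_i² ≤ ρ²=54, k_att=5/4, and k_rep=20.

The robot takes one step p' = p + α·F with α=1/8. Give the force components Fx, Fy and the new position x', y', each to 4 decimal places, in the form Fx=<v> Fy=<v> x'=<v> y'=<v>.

Fx=5.2000 Fy=-14.4000 x'=7.6500 y'=3.2000

F_att = 5/4·(g−p) = 5/4·(4,-12) = (5.0000,-15.0000)
o1: d²=10 ≤ ρ²=54; F_rep = 20·(1,3)/10² = (0.2000,0.6000)
o2: d²=85 > ρ²=54 → inactive
o3: d²=97 > ρ²=54 → inactive
o4: d²=104 > ρ²=54 → inactive
F = F_att + ΣF_rep = (5.2000,-14.4000)
p' = p + 1/8·F = (7.6500,3.2000)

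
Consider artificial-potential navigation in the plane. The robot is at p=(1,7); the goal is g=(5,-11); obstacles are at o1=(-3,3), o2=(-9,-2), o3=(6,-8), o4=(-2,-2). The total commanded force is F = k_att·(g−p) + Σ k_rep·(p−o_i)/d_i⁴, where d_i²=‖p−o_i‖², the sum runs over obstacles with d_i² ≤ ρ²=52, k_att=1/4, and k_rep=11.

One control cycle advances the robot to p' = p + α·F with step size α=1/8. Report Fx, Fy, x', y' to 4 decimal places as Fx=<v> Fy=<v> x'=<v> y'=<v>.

F_att = 1/4·(g−p) = 1/4·(4,-18) = (1.0000,-4.5000)
o1: d²=32 ≤ ρ²=52; F_rep = 11·(4,4)/32² = (0.0430,0.0430)
o2: d²=181 > ρ²=52 → inactive
o3: d²=250 > ρ²=52 → inactive
o4: d²=90 > ρ²=52 → inactive
F = F_att + ΣF_rep = (1.0430,-4.4570)
p' = p + 1/8·F = (1.1304,6.4429)

Fx=1.0430 Fy=-4.4570 x'=1.1304 y'=6.4429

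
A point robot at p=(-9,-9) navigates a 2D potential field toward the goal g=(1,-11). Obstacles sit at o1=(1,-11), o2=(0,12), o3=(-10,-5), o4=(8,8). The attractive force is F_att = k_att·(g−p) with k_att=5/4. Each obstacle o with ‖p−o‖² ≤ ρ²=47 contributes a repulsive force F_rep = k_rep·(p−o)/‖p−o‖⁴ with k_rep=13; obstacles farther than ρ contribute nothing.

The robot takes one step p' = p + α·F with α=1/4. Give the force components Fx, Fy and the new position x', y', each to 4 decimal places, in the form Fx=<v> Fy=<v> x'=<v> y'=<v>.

Fx=12.5450 Fy=-2.6799 x'=-5.8638 y'=-9.6700

F_att = 5/4·(g−p) = 5/4·(10,-2) = (12.5000,-2.5000)
o1: d²=104 > ρ²=47 → inactive
o2: d²=522 > ρ²=47 → inactive
o3: d²=17 ≤ ρ²=47; F_rep = 13·(1,-4)/17² = (0.0450,-0.1799)
o4: d²=578 > ρ²=47 → inactive
F = F_att + ΣF_rep = (12.5450,-2.6799)
p' = p + 1/4·F = (-5.8638,-9.6700)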